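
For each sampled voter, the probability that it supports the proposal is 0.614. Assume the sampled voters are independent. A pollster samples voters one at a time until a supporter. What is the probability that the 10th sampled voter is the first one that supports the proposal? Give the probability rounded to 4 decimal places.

Geometric (trials to first success), p = 0.614.
P(Y = 10) = (1−p)^9 · p = 0.00019023 · 0.614 = 0.000117

0.0001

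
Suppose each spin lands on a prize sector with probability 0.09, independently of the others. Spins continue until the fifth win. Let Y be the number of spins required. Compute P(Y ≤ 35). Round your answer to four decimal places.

Finishing within 35 spins ⇔ at least 5 successes in the first 35. With X ~ Binomial(35, 0.09), P(Y ≤ 35) = 1 − P(X ≤ 4).
  k=0: C(35,0)·0.09^0·0.91^35 = 0.036851
  k=1: C(35,1)·0.09^1·0.91^34 = 0.127561
  k=2: C(35,2)·0.09^2·0.91^33 = 0.214471
  k=3: C(35,3)·0.09^3·0.91^32 = 0.233325
  k=4: C(35,4)·0.09^4·0.91^31 = 0.184609
1 − 0.796817 = 0.203183

0.2032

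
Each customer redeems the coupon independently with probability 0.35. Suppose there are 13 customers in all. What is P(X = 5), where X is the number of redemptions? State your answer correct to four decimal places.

0.2154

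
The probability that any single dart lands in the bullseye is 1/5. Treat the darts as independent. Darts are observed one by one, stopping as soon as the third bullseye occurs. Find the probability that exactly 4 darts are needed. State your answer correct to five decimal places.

Y = trial on which the third success occurs; negative binomial, r=3, p=0.20.
P(Y=4) = C(3,2) · p^3 · (1−p)^1
= 3 · 0.008 · 0.8 = 0.0192000

0.01920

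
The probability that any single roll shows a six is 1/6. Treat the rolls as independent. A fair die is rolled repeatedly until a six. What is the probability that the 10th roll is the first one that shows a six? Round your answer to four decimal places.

0.0323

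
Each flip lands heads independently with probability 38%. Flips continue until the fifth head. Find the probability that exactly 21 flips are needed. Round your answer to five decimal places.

0.01830

Y = trial on which the fifth success occurs; negative binomial, r=5, p=0.38.
P(Y=21) = C(20,4) · p^5 · (1−p)^16
= 4845 · 0.0079235 · 0.00047672 = 0.0183012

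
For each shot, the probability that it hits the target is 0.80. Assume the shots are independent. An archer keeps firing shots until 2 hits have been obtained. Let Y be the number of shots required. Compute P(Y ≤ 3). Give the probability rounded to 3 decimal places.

Finishing within 3 shots ⇔ at least 2 successes in the first 3. With X ~ Binomial(3, 0.80), P(Y ≤ 3) = 1 − P(X ≤ 1).
  k=0: C(3,0)·0.80^0·0.20^3 = 0.00800
  k=1: C(3,1)·0.80^1·0.20^2 = 0.09600
1 − 0.10400 = 0.89600

0.896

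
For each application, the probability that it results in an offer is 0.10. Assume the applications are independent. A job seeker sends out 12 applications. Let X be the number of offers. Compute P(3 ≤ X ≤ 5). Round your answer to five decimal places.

X ~ Binomial(12, 0.10); P(3 ≤ X ≤ 5) = Σ C(12,k) p^k (1−p)^(12−k) over k:
  k=3: C(12,3)·0.10^3·0.90^9 = 0.0852325
  k=4: C(12,4)·0.10^4·0.90^8 = 0.0213081
  k=5: C(12,5)·0.10^5·0.90^7 = 0.0037881
Total = 0.1103287

0.11033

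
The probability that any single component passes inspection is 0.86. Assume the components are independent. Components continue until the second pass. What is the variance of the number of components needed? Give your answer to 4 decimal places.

0.3786

Y = total components until the second success; negative binomial with r=2, p=0.86.
Var(Y) = r(1−p)/p² = 2·0.14 / 0.86² = 0.378583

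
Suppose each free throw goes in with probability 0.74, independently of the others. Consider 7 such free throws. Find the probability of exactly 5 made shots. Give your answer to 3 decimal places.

0.315

X ~ Binomial(n=7, p=0.74).
P(X=5) = C(7,5) · p^5 · (1−p)^2
= 21 · 0.2219 · 0.0676 = 0.31501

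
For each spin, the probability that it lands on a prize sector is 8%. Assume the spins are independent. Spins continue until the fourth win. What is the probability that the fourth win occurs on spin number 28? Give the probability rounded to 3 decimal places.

0.016

Y = trial on which the fourth success occurs; negative binomial, r=4, p=0.08.
P(Y=28) = C(27,3) · p^4 · (1−p)^24
= 2925 · 4.096e-05 · 0.13518 = 0.01620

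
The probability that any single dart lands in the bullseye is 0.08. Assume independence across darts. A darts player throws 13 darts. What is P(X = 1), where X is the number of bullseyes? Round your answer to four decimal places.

X ~ Binomial(n=13, p=0.08).
P(X=1) = C(13,1) · p^1 · (1−p)^12
= 13 · 0.08 · 0.36767 = 0.382373

0.3824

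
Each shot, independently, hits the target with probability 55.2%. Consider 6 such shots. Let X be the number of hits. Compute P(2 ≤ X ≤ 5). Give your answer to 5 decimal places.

0.90386

X ~ Binomial(6, 0.552); P(2 ≤ X ≤ 5) = Σ C(6,k) p^k (1−p)^(6−k) over k:
  k=2: C(6,2)·0.552^2·0.448^4 = 0.1841117
  k=3: C(6,3)·0.552^3·0.448^3 = 0.3024693
  k=4: C(6,4)·0.552^4·0.448^2 = 0.2795140
  k=5: C(6,5)·0.552^5·0.448^1 = 0.1377605
Total = 0.9038555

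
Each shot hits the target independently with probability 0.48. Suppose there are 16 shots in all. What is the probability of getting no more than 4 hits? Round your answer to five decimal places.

0.05372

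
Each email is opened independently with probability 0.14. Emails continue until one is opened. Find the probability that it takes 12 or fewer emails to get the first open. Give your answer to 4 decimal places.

0.8363

Y = number of emails to the first success; geometric, p = 0.14.
P(Y ≤ 12) = 1 − (1−p)^12 = 1 − 0.163675 = 0.836325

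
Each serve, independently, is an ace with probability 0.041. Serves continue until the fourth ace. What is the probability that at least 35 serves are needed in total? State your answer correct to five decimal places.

0.95073

Needing more than 34 serves ⇔ fewer than 4 successes in the first 34. With X ~ Binomial(34, 0.041), P(Y > 34) = P(X ≤ 3).
  k=0: C(34,0)·0.041^0·0.959^34 = 0.2408977
  k=1: C(34,1)·0.041^1·0.959^33 = 0.3501683
  k=2: C(34,2)·0.041^2·0.959^32 = 0.2470165
  k=3: C(34,3)·0.041^3·0.959^31 = 0.1126471
P(X ≤ 3) = 0.9507296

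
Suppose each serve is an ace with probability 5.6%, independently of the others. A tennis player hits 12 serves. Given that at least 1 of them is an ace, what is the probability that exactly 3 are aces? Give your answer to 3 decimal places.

0.046

X ~ Binomial(12, 0.056). Want P(X=3 | X≥1) = P(X=3) / P(X≥1).
P(X=3) = C(12,3)·0.056^3·0.944^9 = 0.02300
P(X≥1) = 1 − 0.50080 = 0.49920
Ratio = 0.02300 / 0.49920 = 0.04607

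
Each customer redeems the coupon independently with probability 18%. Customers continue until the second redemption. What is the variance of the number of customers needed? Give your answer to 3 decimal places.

50.617

Y = total customers until the second success; negative binomial with r=2, p=0.18.
Var(Y) = r(1−p)/p² = 2·0.82 / 0.18² = 50.61728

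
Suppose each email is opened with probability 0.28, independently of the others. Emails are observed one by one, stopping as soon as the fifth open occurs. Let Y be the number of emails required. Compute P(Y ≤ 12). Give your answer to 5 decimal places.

Finishing within 12 emails ⇔ at least 5 successes in the first 12. With X ~ Binomial(12, 0.28), P(Y ≤ 12) = 1 − P(X ≤ 4).
  k=0: C(12,0)·0.28^0·0.72^12 = 0.0194084
  k=1: C(12,1)·0.28^1·0.72^11 = 0.0905726
  k=2: C(12,2)·0.28^2·0.72^10 = 0.1937247
  k=3: C(12,3)·0.28^3·0.72^9 = 0.2511246
  k=4: C(12,4)·0.28^4·0.72^8 = 0.2197340
1 − 0.7745643 = 0.2254357

0.22544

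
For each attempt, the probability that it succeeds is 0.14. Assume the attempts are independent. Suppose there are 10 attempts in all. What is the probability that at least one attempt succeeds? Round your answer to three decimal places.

P(at least one) = 1 − P(none) = 1 − (1 − 0.14)^10
= 1 − 0.22130 = 0.77870

0.779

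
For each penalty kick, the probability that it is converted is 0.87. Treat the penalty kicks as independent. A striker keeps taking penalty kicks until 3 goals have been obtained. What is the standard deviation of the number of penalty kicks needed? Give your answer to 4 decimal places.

0.7178

Y = total penalty kicks until the third success; negative binomial with r=3, p=0.87.
SD(Y) = √[r(1−p)/p²] = √(0.515260) = 0.717816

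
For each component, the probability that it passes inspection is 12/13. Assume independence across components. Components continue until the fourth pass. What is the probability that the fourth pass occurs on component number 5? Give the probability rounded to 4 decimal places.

0.2234

Y = trial on which the fourth success occurs; negative binomial, r=4, p=0.923077.
P(Y=5) = C(4,3) · p^4 · (1−p)^1
= 4 · 0.72602 · 0.076923 = 0.223392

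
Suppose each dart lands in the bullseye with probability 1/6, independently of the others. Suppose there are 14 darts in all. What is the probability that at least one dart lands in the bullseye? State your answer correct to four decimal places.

P(at least one) = 1 − P(none) = 1 − (1 − 0.166667)^14
= 1 − 0.077887 = 0.922113

0.9221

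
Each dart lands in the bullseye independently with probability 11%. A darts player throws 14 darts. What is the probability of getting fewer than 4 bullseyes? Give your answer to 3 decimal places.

X ~ Binomial(14, 0.11); P(X ≤ 3) = Σ C(14,k) p^k (1−p)^(14−k) over k:
  k=0: C(14,0)·0.11^0·0.89^14 = 0.19564
  k=1: C(14,1)·0.11^1·0.89^13 = 0.33853
  k=2: C(14,2)·0.11^2·0.89^12 = 0.27196
  k=3: C(14,3)·0.11^3·0.89^11 = 0.13445
Total = 0.94058

0.941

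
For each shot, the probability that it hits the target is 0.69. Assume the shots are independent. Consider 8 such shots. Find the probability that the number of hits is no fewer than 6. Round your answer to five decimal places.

X ~ Binomial(8, 0.69); P(X ≥ 6) = Σ C(8,k) p^k (1−p)^(8−k) over k:
  k=6: C(8,6)·0.69^6·0.31^2 = 0.2903862
  k=7: C(8,7)·0.69^7·0.31^1 = 0.1846696
  k=8: C(8,8)·0.69^8·0.31^0 = 0.0513798
Total = 0.5264356

0.52644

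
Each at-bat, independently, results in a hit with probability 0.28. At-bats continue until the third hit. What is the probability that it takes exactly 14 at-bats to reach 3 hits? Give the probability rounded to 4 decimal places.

Y = trial on which the third success occurs; negative binomial, r=3, p=0.28.
P(Y=14) = C(13,2) · p^3 · (1−p)^11
= 78 · 0.021952 · 0.026956 = 0.046156

0.0462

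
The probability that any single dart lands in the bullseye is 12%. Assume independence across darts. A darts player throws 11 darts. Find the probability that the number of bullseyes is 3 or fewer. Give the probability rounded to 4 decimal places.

X ~ Binomial(11, 0.12); P(X ≤ 3) = Σ C(11,k) p^k (1−p)^(11−k) over k:
  k=0: C(11,0)·0.12^0·0.88^11 = 0.245081
  k=1: C(11,1)·0.12^1·0.88^10 = 0.367621
  k=2: C(11,2)·0.12^2·0.88^9 = 0.250651
  k=3: C(11,3)·0.12^3·0.88^8 = 0.102539
Total = 0.965892

0.9659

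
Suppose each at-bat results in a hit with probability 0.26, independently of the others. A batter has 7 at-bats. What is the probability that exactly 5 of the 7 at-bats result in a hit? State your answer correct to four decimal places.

X ~ Binomial(n=7, p=0.26).
P(X=5) = C(7,5) · p^5 · (1−p)^2
= 21 · 0.0011881 · 0.5476 = 0.013663

0.0137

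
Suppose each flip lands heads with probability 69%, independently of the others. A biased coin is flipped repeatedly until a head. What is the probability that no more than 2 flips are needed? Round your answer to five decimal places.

0.90390

Y = number of flips to the first success; geometric, p = 0.69.
P(Y ≤ 2) = 1 − (1−p)^2 = 1 − 0.0961000 = 0.9039000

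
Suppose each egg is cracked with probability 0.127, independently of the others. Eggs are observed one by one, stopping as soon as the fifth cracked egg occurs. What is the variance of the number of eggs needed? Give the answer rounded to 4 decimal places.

270.6305

Y = total eggs until the fifth success; negative binomial with r=5, p=0.127.
Var(Y) = r(1−p)/p² = 5·0.873 / 0.127² = 270.630541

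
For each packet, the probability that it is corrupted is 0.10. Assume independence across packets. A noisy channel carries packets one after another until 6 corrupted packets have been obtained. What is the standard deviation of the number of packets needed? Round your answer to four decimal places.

23.2379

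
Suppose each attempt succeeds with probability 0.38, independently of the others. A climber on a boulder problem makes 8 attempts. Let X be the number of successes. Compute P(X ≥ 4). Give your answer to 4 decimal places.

X ~ Binomial(8, 0.38); P(X ≥ 4) = Σ C(8,k) p^k (1−p)^(8−k) over k:
  k=4: C(8,4)·0.38^4·0.62^4 = 0.215675
  k=5: C(8,5)·0.38^5·0.62^3 = 0.105750
  k=6: C(8,6)·0.38^6·0.62^2 = 0.032407
  k=7: C(8,7)·0.38^7·0.62^1 = 0.005675
  k=8: C(8,8)·0.38^8·0.62^0 = 0.000435
Total = 0.359942

0.3599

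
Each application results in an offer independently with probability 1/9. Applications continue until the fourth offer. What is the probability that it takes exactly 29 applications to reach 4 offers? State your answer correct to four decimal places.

0.0263

Y = trial on which the fourth success occurs; negative binomial, r=4, p=0.111111.
P(Y=29) = C(28,3) · p^4 · (1−p)^25
= 3276 · 0.00015242 · 0.052624 = 0.026276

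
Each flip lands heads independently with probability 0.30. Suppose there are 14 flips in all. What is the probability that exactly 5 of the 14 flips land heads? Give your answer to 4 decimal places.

X ~ Binomial(n=14, p=0.30).
P(X=5) = C(14,5) · p^5 · (1−p)^9
= 2002 · 0.00243 · 0.040354 = 0.196315

0.1963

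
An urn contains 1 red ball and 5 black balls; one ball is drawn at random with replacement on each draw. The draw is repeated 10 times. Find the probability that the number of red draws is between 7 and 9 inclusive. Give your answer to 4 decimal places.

X ~ Binomial(10, 0.166667); P(7 ≤ X ≤ 9) = Σ C(10,k) p^k (1−p)^(10−k) over k:
  k=7: C(10,7)·0.166667^7·0.833333^3 = 0.000248
  k=8: C(10,8)·0.166667^8·0.833333^2 = 0.000019
  k=9: C(10,9)·0.166667^9·0.833333^1 = 0.000001
Total = 0.000268

0.0003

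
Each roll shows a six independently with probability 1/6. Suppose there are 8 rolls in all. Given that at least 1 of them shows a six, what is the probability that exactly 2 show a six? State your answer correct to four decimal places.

0.3394

X ~ Binomial(8, 0.166667). Want P(X=2 | X≥1) = P(X=2) / P(X≥1).
P(X=2) = C(8,2)·0.166667^2·0.833333^6 = 0.260476
P(X≥1) = 1 − 0.232568 = 0.767432
Ratio = 0.260476 / 0.767432 = 0.339413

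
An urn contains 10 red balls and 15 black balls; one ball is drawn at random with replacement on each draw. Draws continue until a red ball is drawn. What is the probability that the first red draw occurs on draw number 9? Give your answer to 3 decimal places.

0.007

Geometric (trials to first success), p = 0.40.
P(Y = 9) = (1−p)^8 · p = 0.016796 · 0.40 = 0.00672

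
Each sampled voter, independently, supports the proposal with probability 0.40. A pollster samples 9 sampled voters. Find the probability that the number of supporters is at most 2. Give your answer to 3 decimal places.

0.232

X ~ Binomial(9, 0.40); P(X ≤ 2) = Σ C(9,k) p^k (1−p)^(9−k) over k:
  k=0: C(9,0)·0.40^0·0.60^9 = 0.01008
  k=1: C(9,1)·0.40^1·0.60^8 = 0.06047
  k=2: C(9,2)·0.40^2·0.60^7 = 0.16124
Total = 0.23179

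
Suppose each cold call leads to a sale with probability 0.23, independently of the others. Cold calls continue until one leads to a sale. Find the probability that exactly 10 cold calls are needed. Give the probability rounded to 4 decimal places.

Geometric (trials to first success), p = 0.23.
P(Y = 10) = (1−p)^9 · p = 0.095152 · 0.23 = 0.021885

0.0219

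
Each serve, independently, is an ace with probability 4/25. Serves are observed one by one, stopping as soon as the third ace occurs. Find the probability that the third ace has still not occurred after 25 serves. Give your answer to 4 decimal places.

0.2130

Needing more than 25 serves ⇔ fewer than 3 successes in the first 25. With X ~ Binomial(25, 0.16), P(Y > 25) = P(X ≤ 2).
  k=0: C(25,0)·0.16^0·0.84^25 = 0.012793
  k=1: C(25,1)·0.16^1·0.84^24 = 0.060920
  k=2: C(25,2)·0.16^2·0.84^23 = 0.139247
P(X ≤ 2) = 0.212960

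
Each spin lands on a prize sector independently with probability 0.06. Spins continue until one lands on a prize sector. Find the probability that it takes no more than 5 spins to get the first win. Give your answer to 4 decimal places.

Y = number of spins to the first success; geometric, p = 0.06.
P(Y ≤ 5) = 1 − (1−p)^5 = 1 − 0.733904 = 0.266096

0.2661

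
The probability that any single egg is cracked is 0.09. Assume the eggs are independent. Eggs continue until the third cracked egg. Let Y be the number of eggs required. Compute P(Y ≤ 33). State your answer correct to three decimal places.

Finishing within 33 eggs ⇔ at least 3 successes in the first 33. With X ~ Binomial(33, 0.09), P(Y ≤ 33) = 1 − P(X ≤ 2).
  k=0: C(33,0)·0.09^0·0.91^33 = 0.04450
  k=1: C(33,1)·0.09^1·0.91^32 = 0.14524
  k=2: C(33,2)·0.09^2·0.91^31 = 0.22983
1 − 0.41957 = 0.58043

0.580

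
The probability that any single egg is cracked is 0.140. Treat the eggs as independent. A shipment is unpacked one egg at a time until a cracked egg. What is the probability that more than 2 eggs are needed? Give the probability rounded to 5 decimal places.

0.73960

Y = number of eggs to the first success; geometric, p = 0.14.
P(Y > 2) = P(first 2 all fail) = (1−p)^2 = 0.7396000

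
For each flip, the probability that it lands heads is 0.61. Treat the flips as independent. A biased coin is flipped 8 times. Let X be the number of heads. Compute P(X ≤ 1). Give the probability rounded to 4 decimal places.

0.0072

X ~ Binomial(8, 0.61); P(X ≤ 1) = Σ C(8,k) p^k (1−p)^(8−k) over k:
  k=0: C(8,0)·0.61^0·0.39^8 = 0.000535
  k=1: C(8,1)·0.61^1·0.39^7 = 0.006697
Total = 0.007232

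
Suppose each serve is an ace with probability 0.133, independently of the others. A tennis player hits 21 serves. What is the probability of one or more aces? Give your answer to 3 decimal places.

0.950

P(at least one) = 1 − P(none) = 1 − (1 − 0.133)^21
= 1 − 0.04993 = 0.95007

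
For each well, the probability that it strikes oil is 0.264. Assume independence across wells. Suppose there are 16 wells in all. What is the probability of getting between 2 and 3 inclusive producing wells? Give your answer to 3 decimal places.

0.306

X ~ Binomial(16, 0.264); P(2 ≤ X ≤ 3) = Σ C(16,k) p^k (1−p)^(16−k) over k:
  k=2: C(16,2)·0.264^2·0.736^14 = 0.11447
  k=3: C(16,3)·0.264^3·0.736^13 = 0.19161
Total = 0.30607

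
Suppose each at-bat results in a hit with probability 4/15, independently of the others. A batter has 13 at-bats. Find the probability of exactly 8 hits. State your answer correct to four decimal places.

X ~ Binomial(n=13, p=0.266667).
P(X=8) = C(13,8) · p^8 · (1−p)^5
= 1287 · 2.5571e-05 · 0.21208 = 0.006980

0.0070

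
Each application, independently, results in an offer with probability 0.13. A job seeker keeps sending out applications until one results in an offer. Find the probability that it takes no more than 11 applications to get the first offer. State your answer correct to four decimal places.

0.7839

Y = number of applications to the first success; geometric, p = 0.13.
P(Y ≤ 11) = 1 − (1−p)^11 = 1 − 0.216128 = 0.783872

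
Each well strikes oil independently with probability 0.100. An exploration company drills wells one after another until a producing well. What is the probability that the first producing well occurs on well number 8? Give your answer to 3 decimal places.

0.048

Geometric (trials to first success), p = 0.10.
P(Y = 8) = (1−p)^7 · p = 0.4783 · 0.10 = 0.04783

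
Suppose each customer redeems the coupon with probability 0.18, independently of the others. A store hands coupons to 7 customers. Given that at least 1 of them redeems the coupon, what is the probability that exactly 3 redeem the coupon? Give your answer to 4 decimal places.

0.1229

X ~ Binomial(7, 0.18). Want P(X=3 | X≥1) = P(X=3) / P(X≥1).
P(X=3) = C(7,3)·0.18^3·0.82^4 = 0.092287
P(X≥1) = 1 − 0.249285 = 0.750715
Ratio = 0.092287 / 0.750715 = 0.122932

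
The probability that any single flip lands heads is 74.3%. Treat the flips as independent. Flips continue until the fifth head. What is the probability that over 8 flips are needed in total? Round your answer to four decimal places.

Needing more than 8 flips ⇔ fewer than 5 successes in the first 8. With X ~ Binomial(8, 0.743), P(Y > 8) = P(X ≤ 4).
  k=0: C(8,0)·0.743^0·0.257^8 = 0.000019
  k=1: C(8,1)·0.743^1·0.257^7 = 0.000440
  k=2: C(8,2)·0.743^2·0.257^6 = 0.004454
  k=3: C(8,3)·0.743^3·0.257^5 = 0.025753
  k=4: C(8,4)·0.743^4·0.257^4 = 0.093065
P(X ≤ 4) = 0.123730

0.1237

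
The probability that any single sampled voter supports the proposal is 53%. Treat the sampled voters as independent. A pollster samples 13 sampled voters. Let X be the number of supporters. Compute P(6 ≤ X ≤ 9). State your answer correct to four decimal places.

X ~ Binomial(13, 0.53); P(6 ≤ X ≤ 9) = Σ C(13,k) p^k (1−p)^(13−k) over k:
  k=6: C(13,6)·0.53^6·0.47^7 = 0.192689
  k=7: C(13,7)·0.53^7·0.47^6 = 0.217288
  k=8: C(13,8)·0.53^8·0.47^5 = 0.183770
  k=9: C(13,9)·0.53^9·0.47^4 = 0.115128
Total = 0.708875

0.7089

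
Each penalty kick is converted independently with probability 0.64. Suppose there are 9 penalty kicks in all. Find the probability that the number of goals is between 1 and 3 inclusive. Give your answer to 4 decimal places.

0.0611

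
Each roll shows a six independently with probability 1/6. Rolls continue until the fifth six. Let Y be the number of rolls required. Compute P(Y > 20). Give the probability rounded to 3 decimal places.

Needing more than 20 rolls ⇔ fewer than 5 successes in the first 20. With X ~ Binomial(20, 0.166667), P(Y > 20) = P(X ≤ 4).
  k=0: C(20,0)·0.166667^0·0.833333^20 = 0.02608
  k=1: C(20,1)·0.166667^1·0.833333^19 = 0.10434
  k=2: C(20,2)·0.166667^2·0.833333^18 = 0.19824
  k=3: C(20,3)·0.166667^3·0.833333^17 = 0.23789
  k=4: C(20,4)·0.166667^4·0.833333^16 = 0.20220
P(X ≤ 4) = 0.76875

0.769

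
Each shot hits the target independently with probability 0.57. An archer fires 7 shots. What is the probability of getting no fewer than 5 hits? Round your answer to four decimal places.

0.3564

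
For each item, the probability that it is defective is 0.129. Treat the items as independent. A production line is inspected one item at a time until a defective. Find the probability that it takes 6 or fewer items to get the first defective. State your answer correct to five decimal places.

Y = number of items to the first success; geometric, p = 0.129.
P(Y ≤ 6) = 1 − (1−p)^6 = 1 − 0.4366253 = 0.5633747

0.56337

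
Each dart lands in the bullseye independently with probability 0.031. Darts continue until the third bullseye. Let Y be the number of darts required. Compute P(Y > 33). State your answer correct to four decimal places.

0.9184

Needing more than 33 darts ⇔ fewer than 3 successes in the first 33. With X ~ Binomial(33, 0.031), P(Y > 33) = P(X ≤ 2).
  k=0: C(33,0)·0.031^0·0.969^33 = 0.353740
  k=1: C(33,1)·0.031^1·0.969^32 = 0.373453
  k=2: C(33,2)·0.031^2·0.969^31 = 0.191159
P(X ≤ 2) = 0.918353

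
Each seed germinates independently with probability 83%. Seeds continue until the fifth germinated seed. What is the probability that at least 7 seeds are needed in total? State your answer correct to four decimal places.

Needing more than 6 seeds ⇔ fewer than 5 successes in the first 6. With X ~ Binomial(6, 0.83), P(Y > 6) = P(X ≤ 4).
  k=0: C(6,0)·0.83^0·0.17^6 = 0.000024
  k=1: C(6,1)·0.83^1·0.17^5 = 0.000707
  k=2: C(6,2)·0.83^2·0.17^4 = 0.008631
  k=3: C(6,3)·0.83^3·0.17^3 = 0.056184
  k=4: C(6,4)·0.83^4·0.17^2 = 0.205732
P(X ≤ 4) = 0.271277

0.2713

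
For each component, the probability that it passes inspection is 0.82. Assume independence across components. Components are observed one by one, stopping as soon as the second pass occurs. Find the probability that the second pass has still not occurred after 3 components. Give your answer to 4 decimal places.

0.0855

Needing more than 3 components ⇔ fewer than 2 successes in the first 3. With X ~ Binomial(3, 0.82), P(Y > 3) = P(X ≤ 1).
  k=0: C(3,0)·0.82^0·0.18^3 = 0.005832
  k=1: C(3,1)·0.82^1·0.18^2 = 0.079704
P(X ≤ 1) = 0.085536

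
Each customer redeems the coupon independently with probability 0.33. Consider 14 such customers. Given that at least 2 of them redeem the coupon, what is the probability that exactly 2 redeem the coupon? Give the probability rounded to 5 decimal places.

0.08351

X ~ Binomial(14, 0.33). Want P(X=2 | X≥2) = P(X=2) / P(X≥2).
P(X=2) = C(14,2)·0.33^2·0.67^12 = 0.0810899
P(X≥2) = 1 − 0.0036732 − 0.0253288 = 0.9709980
Ratio = 0.0810899 / 0.9709980 = 0.0835119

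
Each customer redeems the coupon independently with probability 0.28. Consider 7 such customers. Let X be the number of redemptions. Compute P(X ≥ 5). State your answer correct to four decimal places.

0.0213

X ~ Binomial(7, 0.28); P(X ≥ 5) = Σ C(7,k) p^k (1−p)^(7−k) over k:
  k=5: C(7,5)·0.28^5·0.72^2 = 0.018736
  k=6: C(7,6)·0.28^6·0.72^1 = 0.002429
  k=7: C(7,7)·0.28^7·0.72^0 = 0.000135
Total = 0.021300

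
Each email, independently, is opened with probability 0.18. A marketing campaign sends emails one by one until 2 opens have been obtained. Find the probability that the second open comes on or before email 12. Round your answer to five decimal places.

Finishing within 12 emails ⇔ at least 2 successes in the first 12. With X ~ Binomial(12, 0.18), P(Y ≤ 12) = 1 − P(X ≤ 1).
  k=0: C(12,0)·0.18^0·0.82^12 = 0.0924201
  k=1: C(12,1)·0.18^1·0.82^11 = 0.2434480
1 − 0.3358680 = 0.6641320

0.66413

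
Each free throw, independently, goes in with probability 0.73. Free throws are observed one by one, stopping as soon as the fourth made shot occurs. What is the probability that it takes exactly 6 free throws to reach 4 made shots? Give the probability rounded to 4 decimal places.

0.2070

Y = trial on which the fourth success occurs; negative binomial, r=4, p=0.73.
P(Y=6) = C(5,3) · p^4 · (1−p)^2
= 10 · 0.28398 · 0.0729 = 0.207023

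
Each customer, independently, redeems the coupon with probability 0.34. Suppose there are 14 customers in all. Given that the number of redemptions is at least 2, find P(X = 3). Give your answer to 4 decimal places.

0.1518

X ~ Binomial(14, 0.34). Want P(X=3 | X≥2) = P(X=3) / P(X≥2).
P(X=3) = C(14,3)·0.34^3·0.66^11 = 0.148089
P(X≥2) = 1 − 0.002976 − 0.021462 = 0.975562
Ratio = 0.148089 / 0.975562 = 0.151798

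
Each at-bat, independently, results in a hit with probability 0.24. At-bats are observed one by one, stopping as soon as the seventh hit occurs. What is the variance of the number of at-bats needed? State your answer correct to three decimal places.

Y = total at-bats until the seventh success; negative binomial with r=7, p=0.24.
Var(Y) = r(1−p)/p² = 7·0.76 / 0.24² = 92.36111

92.361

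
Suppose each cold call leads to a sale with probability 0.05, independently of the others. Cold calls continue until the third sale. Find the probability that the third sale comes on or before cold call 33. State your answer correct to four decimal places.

0.2272

Finishing within 33 cold calls ⇔ at least 3 successes in the first 33. With X ~ Binomial(33, 0.05), P(Y ≤ 33) = 1 − P(X ≤ 2).
  k=0: C(33,0)·0.05^0·0.95^33 = 0.184026
  k=1: C(33,1)·0.05^1·0.95^32 = 0.319624
  k=2: C(33,2)·0.05^2·0.95^31 = 0.269157
1 − 0.772807 = 0.227193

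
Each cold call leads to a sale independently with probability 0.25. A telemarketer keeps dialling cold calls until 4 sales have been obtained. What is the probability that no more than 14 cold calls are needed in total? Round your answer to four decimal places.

Finishing within 14 cold calls ⇔ at least 4 successes in the first 14. With X ~ Binomial(14, 0.25), P(Y ≤ 14) = 1 − P(X ≤ 3).
  k=0: C(14,0)·0.25^0·0.75^14 = 0.017818
  k=1: C(14,1)·0.25^1·0.75^13 = 0.083150
  k=2: C(14,2)·0.25^2·0.75^12 = 0.180159
  k=3: C(14,3)·0.25^3·0.75^11 = 0.240212
1 − 0.521340 = 0.478660

0.4787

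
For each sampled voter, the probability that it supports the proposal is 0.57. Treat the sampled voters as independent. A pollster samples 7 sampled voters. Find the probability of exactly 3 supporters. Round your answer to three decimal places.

0.222

X ~ Binomial(n=7, p=0.57).
P(X=3) = C(7,3) · p^3 · (1−p)^4
= 35 · 0.18519 · 0.034188 = 0.22160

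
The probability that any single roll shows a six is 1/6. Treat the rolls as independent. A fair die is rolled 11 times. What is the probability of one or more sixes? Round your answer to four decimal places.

P(at least one) = 1 − P(none) = 1 − (1 − 0.166667)^11
= 1 − 0.134588 = 0.865412

0.8654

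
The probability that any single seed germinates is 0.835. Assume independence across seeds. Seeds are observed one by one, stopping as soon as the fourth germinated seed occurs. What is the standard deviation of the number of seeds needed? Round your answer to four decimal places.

0.9729

Y = total seeds until the fourth success; negative binomial with r=4, p=0.835.
SD(Y) = √[r(1−p)/p²] = √(0.946610) = 0.972939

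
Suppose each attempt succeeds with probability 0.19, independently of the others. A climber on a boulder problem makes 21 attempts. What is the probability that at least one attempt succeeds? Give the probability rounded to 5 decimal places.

P(at least one) = 1 − P(none) = 1 − (1 − 0.19)^21
= 1 − 0.0119725 = 0.9880275

0.98803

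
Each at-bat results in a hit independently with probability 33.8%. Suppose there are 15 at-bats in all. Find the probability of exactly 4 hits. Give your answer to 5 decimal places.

X ~ Binomial(n=15, p=0.338).
P(X=4) = C(15,4) · p^4 · (1−p)^11
= 1365 · 0.013052 · 0.010701 = 0.1906502

0.19065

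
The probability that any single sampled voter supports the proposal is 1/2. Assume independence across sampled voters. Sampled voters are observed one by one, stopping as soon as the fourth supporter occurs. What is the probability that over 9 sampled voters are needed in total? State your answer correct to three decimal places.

0.254

Needing more than 9 sampled voters ⇔ fewer than 4 successes in the first 9. With X ~ Binomial(9, 0.50), P(Y > 9) = P(X ≤ 3).
  k=0: C(9,0)·0.50^0·0.50^9 = 0.00195
  k=1: C(9,1)·0.50^1·0.50^8 = 0.01758
  k=2: C(9,2)·0.50^2·0.50^7 = 0.07031
  k=3: C(9,3)·0.50^3·0.50^6 = 0.16406
P(X ≤ 3) = 0.25391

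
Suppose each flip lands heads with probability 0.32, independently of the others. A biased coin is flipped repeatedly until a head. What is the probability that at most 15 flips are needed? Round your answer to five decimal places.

0.99693

Y = number of flips to the first success; geometric, p = 0.32.
P(Y ≤ 15) = 1 − (1−p)^15 = 1 − 0.0030735 = 0.9969265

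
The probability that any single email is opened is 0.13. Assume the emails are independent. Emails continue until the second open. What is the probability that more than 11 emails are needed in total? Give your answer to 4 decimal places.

0.5714

Needing more than 11 emails ⇔ fewer than 2 successes in the first 11. With X ~ Binomial(11, 0.13), P(Y > 11) = P(X ≤ 1).
  k=0: C(11,0)·0.13^0·0.87^11 = 0.216128
  k=1: C(11,1)·0.13^1·0.87^10 = 0.355245
P(X ≤ 1) = 0.571374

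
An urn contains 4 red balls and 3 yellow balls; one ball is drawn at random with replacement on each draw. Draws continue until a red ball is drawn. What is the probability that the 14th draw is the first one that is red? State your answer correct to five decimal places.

Geometric (trials to first success), p = 0.571429.
P(Y = 14) = (1−p)^13 · p = 1.6455e-05 · 0.571429 = 0.0000094

0.00001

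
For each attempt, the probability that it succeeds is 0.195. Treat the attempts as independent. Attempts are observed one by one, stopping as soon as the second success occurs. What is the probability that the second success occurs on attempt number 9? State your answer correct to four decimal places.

0.0666

Y = trial on which the second success occurs; negative binomial, r=2, p=0.195.
P(Y=9) = C(8,1) · p^2 · (1−p)^7
= 8 · 0.038025 · 0.21906 = 0.066639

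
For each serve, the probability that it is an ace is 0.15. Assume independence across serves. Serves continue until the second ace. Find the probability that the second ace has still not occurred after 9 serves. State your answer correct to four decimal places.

Needing more than 9 serves ⇔ fewer than 2 successes in the first 9. With X ~ Binomial(9, 0.15), P(Y > 9) = P(X ≤ 1).
  k=0: C(9,0)·0.15^0·0.85^9 = 0.231617
  k=1: C(9,1)·0.15^1·0.85^8 = 0.367862
P(X ≤ 1) = 0.599479

0.5995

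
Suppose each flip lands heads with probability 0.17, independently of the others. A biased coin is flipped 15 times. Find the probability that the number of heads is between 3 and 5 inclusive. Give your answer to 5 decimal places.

X ~ Binomial(15, 0.17); P(3 ≤ X ≤ 5) = Σ C(15,k) p^k (1−p)^(15−k) over k:
  k=3: C(15,3)·0.17^3·0.83^12 = 0.2389435
  k=4: C(15,4)·0.17^4·0.83^11 = 0.1468207
  k=5: C(15,5)·0.17^5·0.83^10 = 0.0661578
Total = 0.4519220

0.45192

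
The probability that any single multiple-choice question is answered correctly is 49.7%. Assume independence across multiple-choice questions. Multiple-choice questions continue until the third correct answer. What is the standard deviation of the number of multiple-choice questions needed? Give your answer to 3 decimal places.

Y = total multiple-choice questions until the third success; negative binomial with r=3, p=0.497.
SD(Y) = √[r(1−p)/p²] = √(6.10909) = 2.47166

2.472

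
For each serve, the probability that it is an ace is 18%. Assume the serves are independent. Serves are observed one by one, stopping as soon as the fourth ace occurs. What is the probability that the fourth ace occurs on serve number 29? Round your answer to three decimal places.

Y = trial on which the fourth success occurs; negative binomial, r=4, p=0.18.
P(Y=29) = C(28,3) · p^4 · (1−p)^25
= 3276 · 0.0010498 · 0.007004 = 0.02409

0.024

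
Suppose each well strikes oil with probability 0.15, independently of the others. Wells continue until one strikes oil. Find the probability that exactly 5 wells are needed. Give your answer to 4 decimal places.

Geometric (trials to first success), p = 0.15.
P(Y = 5) = (1−p)^4 · p = 0.52201 · 0.15 = 0.078301

0.0783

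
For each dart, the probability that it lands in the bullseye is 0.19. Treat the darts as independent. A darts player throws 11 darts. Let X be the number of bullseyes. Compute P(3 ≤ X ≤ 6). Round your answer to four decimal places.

X ~ Binomial(11, 0.19); P(3 ≤ X ≤ 6) = Σ C(11,k) p^k (1−p)^(11−k) over k:
  k=3: C(11,3)·0.19^3·0.81^8 = 0.209713
  k=4: C(11,4)·0.19^4·0.81^7 = 0.098384
  k=5: C(11,5)·0.19^5·0.81^6 = 0.032309
  k=6: C(11,6)·0.19^6·0.81^5 = 0.007579
Total = 0.347984

0.3480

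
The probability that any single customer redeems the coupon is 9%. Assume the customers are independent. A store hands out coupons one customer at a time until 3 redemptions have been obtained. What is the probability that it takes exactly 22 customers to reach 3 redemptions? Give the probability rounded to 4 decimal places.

0.0255

Y = trial on which the third success occurs; negative binomial, r=3, p=0.09.
P(Y=22) = C(21,2) · p^3 · (1−p)^19
= 210 · 0.000729 · 0.16664 = 0.025511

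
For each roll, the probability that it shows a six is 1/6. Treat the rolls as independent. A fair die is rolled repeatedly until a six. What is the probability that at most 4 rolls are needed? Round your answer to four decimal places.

Y = number of rolls to the first success; geometric, p = 0.166667.
P(Y ≤ 4) = 1 − (1−p)^4 = 1 − 0.482253 = 0.517747

0.5177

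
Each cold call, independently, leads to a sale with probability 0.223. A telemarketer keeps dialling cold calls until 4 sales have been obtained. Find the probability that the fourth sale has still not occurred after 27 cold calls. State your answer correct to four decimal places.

Needing more than 27 cold calls ⇔ fewer than 4 successes in the first 27. With X ~ Binomial(27, 0.223), P(Y > 27) = P(X ≤ 3).
  k=0: C(27,0)·0.223^0·0.777^27 = 0.001100
  k=1: C(27,1)·0.223^1·0.777^26 = 0.008523
  k=2: C(27,2)·0.223^2·0.777^25 = 0.031801
  k=3: C(27,3)·0.223^3·0.777^24 = 0.076058
P(X ≤ 3) = 0.117482

0.1175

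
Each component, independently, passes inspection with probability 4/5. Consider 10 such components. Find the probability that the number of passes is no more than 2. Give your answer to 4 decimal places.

X ~ Binomial(10, 0.80); P(X ≤ 2) = Σ C(10,k) p^k (1−p)^(10−k) over k:
  k=0: C(10,0)·0.80^0·0.20^10 = 0.000000
  k=1: C(10,1)·0.80^1·0.20^9 = 0.000004
  k=2: C(10,2)·0.80^2·0.20^8 = 0.000074
Total = 0.000078

0.0001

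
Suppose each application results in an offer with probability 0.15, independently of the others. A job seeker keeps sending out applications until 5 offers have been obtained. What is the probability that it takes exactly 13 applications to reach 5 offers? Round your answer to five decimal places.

0.01024

Y = trial on which the fifth success occurs; negative binomial, r=5, p=0.15.
P(Y=13) = C(12,4) · p^5 · (1−p)^8
= 495 · 7.5937e-05 · 0.27249 = 0.0102427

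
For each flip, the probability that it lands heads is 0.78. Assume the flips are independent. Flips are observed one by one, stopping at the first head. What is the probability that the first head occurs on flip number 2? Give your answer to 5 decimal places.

0.17160

Geometric (trials to first success), p = 0.78.
P(Y = 2) = (1−p)^1 · p = 0.22 · 0.78 = 0.1716000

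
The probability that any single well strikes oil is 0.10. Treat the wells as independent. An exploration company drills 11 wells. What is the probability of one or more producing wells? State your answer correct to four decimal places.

0.6862

P(at least one) = 1 − P(none) = 1 − (1 − 0.10)^11
= 1 − 0.313811 = 0.686189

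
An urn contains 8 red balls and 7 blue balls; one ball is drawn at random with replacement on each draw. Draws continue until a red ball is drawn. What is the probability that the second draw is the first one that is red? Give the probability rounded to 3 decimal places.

0.249

Geometric (trials to first success), p = 0.533333.
P(Y = 2) = (1−p)^1 · p = 0.46667 · 0.533333 = 0.24889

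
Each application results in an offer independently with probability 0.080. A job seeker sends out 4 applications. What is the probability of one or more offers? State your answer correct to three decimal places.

P(at least one) = 1 − P(none) = 1 − (1 − 0.08)^4
= 1 − 0.71639 = 0.28361

0.284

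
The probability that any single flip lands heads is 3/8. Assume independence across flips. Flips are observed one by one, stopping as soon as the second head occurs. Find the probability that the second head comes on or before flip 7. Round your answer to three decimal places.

0.806

Finishing within 7 flips ⇔ at least 2 successes in the first 7. With X ~ Binomial(7, 0.375), P(Y ≤ 7) = 1 − P(X ≤ 1).
  k=0: C(7,0)·0.375^0·0.625^7 = 0.03725
  k=1: C(7,1)·0.375^1·0.625^6 = 0.15646
1 − 0.19372 = 0.80628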